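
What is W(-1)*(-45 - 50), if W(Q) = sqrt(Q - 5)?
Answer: -95*I*sqrt(6) ≈ -232.7*I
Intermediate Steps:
W(Q) = sqrt(-5 + Q)
W(-1)*(-45 - 50) = sqrt(-5 - 1)*(-45 - 50) = sqrt(-6)*(-95) = (I*sqrt(6))*(-95) = -95*I*sqrt(6)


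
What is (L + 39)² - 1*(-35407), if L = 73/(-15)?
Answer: 8228719/225 ≈ 36572.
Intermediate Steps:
L = -73/15 (L = 73*(-1/15) = -73/15 ≈ -4.8667)
(L + 39)² - 1*(-35407) = (-73/15 + 39)² - 1*(-35407) = (512/15)² + 35407 = 262144/225 + 35407 = 8228719/225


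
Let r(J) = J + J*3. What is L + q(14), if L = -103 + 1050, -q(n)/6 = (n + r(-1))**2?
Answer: 347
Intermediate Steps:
r(J) = 4*J (r(J) = J + 3*J = 4*J)
q(n) = -6*(-4 + n)**2 (q(n) = -6*(n + 4*(-1))**2 = -6*(n - 4)**2 = -6*(-4 + n)**2)
L = 947
L + q(14) = 947 - 6*(-4 + 14)**2 = 947 - 6*10**2 = 947 - 6*100 = 947 - 600 = 347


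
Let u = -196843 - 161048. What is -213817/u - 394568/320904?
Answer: -3024900230/4785360561 ≈ -0.63212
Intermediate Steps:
u = -357891
-213817/u - 394568/320904 = -213817/(-357891) - 394568/320904 = -213817*(-1/357891) - 394568*1/320904 = 213817/357891 - 49321/40113 = -3024900230/4785360561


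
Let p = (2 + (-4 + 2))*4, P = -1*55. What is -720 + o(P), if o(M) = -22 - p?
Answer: -742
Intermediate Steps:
P = -55
p = 0 (p = (2 - 2)*4 = 0*4 = 0)
o(M) = -22 (o(M) = -22 - 1*0 = -22 + 0 = -22)
-720 + o(P) = -720 - 22 = -742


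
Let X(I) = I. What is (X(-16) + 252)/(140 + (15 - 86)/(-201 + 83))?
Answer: 27848/16591 ≈ 1.6785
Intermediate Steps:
(X(-16) + 252)/(140 + (15 - 86)/(-201 + 83)) = (-16 + 252)/(140 + (15 - 86)/(-201 + 83)) = 236/(140 - 71/(-118)) = 236/(140 - 71*(-1/118)) = 236/(140 + 71/118) = 236/(16591/118) = 236*(118/16591) = 27848/16591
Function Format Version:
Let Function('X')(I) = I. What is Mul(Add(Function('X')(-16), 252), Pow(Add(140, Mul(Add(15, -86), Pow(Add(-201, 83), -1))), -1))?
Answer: Rational(27848, 16591) ≈ 1.6785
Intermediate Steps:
Mul(Add(Function('X')(-16), 252), Pow(Add(140, Mul(Add(15, -86), Pow(Add(-201, 83), -1))), -1)) = Mul(Add(-16, 252), Pow(Add(140, Mul(Add(15, -86), Pow(Add(-201, 83), -1))), -1)) = Mul(236, Pow(Add(140, Mul(-71, Pow(-118, -1))), -1)) = Mul(236, Pow(Add(140, Mul(-71, Rational(-1, 118))), -1)) = Mul(236, Pow(Add(140, Rational(71, 118)), -1)) = Mul(236, Pow(Rational(16591, 118), -1)) = Mul(236, Rational(118, 16591)) = Rational(27848, 16591)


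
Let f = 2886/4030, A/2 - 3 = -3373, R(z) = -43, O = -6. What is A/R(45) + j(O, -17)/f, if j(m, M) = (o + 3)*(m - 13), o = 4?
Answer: -138305/4773 ≈ -28.977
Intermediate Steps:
A = -6740 (A = 6 + 2*(-3373) = 6 - 6746 = -6740)
j(m, M) = -91 + 7*m (j(m, M) = (4 + 3)*(m - 13) = 7*(-13 + m) = -91 + 7*m)
f = 111/155 (f = 2886*(1/4030) = 111/155 ≈ 0.71613)
A/R(45) + j(O, -17)/f = -6740/(-43) + (-91 + 7*(-6))/(111/155) = -6740*(-1/43) + (-91 - 42)*(155/111) = 6740/43 - 133*155/111 = 6740/43 - 20615/111 = -138305/4773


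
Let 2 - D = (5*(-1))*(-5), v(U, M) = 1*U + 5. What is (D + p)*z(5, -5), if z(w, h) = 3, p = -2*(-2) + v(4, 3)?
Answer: -30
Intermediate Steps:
v(U, M) = 5 + U (v(U, M) = U + 5 = 5 + U)
p = 13 (p = -2*(-2) + (5 + 4) = 4 + 9 = 13)
D = -23 (D = 2 - 5*(-1)*(-5) = 2 - (-5)*(-5) = 2 - 1*25 = 2 - 25 = -23)
(D + p)*z(5, -5) = (-23 + 13)*3 = -10*3 = -30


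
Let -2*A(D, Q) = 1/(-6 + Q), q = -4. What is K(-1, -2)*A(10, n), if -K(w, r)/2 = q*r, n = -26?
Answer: -¼ ≈ -0.25000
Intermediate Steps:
A(D, Q) = -1/(2*(-6 + Q))
K(w, r) = 8*r (K(w, r) = -(-8)*r = 8*r)
K(-1, -2)*A(10, n) = (8*(-2))*(-1/(-12 + 2*(-26))) = -(-16)/(-12 - 52) = -(-16)/(-64) = -(-16)*(-1)/64 = -16*1/64 = -¼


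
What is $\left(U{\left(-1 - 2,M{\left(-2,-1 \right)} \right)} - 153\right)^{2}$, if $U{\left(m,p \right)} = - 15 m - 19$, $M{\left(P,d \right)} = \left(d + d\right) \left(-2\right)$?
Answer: $16129$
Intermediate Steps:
$M{\left(P,d \right)} = - 4 d$ ($M{\left(P,d \right)} = 2 d \left(-2\right) = - 4 d$)
$U{\left(m,p \right)} = -19 - 15 m$
$\left(U{\left(-1 - 2,M{\left(-2,-1 \right)} \right)} - 153\right)^{2} = \left(\left(-19 - 15 \left(-1 - 2\right)\right) - 153\right)^{2} = \left(\left(-19 - -45\right) - 153\right)^{2} = \left(\left(-19 + 45\right) - 153\right)^{2} = \left(26 - 153\right)^{2} = \left(-127\right)^{2} = 16129$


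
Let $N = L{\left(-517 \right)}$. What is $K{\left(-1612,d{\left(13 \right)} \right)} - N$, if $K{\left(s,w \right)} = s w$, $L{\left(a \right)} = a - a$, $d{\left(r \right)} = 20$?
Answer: $-32240$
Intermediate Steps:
$L{\left(a \right)} = 0$
$N = 0$
$K{\left(-1612,d{\left(13 \right)} \right)} - N = \left(-1612\right) 20 - 0 = -32240 + 0 = -32240$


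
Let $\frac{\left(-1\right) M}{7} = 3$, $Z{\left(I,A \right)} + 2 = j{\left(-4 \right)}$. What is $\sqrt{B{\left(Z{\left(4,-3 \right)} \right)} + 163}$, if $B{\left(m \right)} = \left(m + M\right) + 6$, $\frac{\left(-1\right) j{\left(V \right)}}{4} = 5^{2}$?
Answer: $\sqrt{46} \approx 6.7823$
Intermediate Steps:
$j{\left(V \right)} = -100$ ($j{\left(V \right)} = - 4 \cdot 5^{2} = \left(-4\right) 25 = -100$)
$Z{\left(I,A \right)} = -102$ ($Z{\left(I,A \right)} = -2 - 100 = -102$)
$M = -21$ ($M = \left(-7\right) 3 = -21$)
$B{\left(m \right)} = -15 + m$ ($B{\left(m \right)} = \left(m - 21\right) + 6 = \left(-21 + m\right) + 6 = -15 + m$)
$\sqrt{B{\left(Z{\left(4,-3 \right)} \right)} + 163} = \sqrt{\left(-15 - 102\right) + 163} = \sqrt{-117 + 163} = \sqrt{46}$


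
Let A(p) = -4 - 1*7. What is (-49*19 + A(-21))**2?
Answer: 887364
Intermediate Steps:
A(p) = -11 (A(p) = -4 - 7 = -11)
(-49*19 + A(-21))**2 = (-49*19 - 11)**2 = (-931 - 11)**2 = (-942)**2 = 887364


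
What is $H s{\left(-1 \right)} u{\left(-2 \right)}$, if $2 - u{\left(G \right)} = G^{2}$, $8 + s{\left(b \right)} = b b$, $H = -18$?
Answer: $-252$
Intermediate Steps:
$s{\left(b \right)} = -8 + b^{2}$ ($s{\left(b \right)} = -8 + b b = -8 + b^{2}$)
$u{\left(G \right)} = 2 - G^{2}$
$H s{\left(-1 \right)} u{\left(-2 \right)} = - 18 \left(-8 + \left(-1\right)^{2}\right) \left(2 - \left(-2\right)^{2}\right) = - 18 \left(-8 + 1\right) \left(2 - 4\right) = \left(-18\right) \left(-7\right) \left(2 - 4\right) = 126 \left(-2\right) = -252$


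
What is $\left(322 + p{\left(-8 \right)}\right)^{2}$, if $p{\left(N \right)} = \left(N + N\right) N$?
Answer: $202500$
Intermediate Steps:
$p{\left(N \right)} = 2 N^{2}$ ($p{\left(N \right)} = 2 N N = 2 N^{2}$)
$\left(322 + p{\left(-8 \right)}\right)^{2} = \left(322 + 2 \left(-8\right)^{2}\right)^{2} = \left(322 + 2 \cdot 64\right)^{2} = \left(322 + 128\right)^{2} = 450^{2} = 202500$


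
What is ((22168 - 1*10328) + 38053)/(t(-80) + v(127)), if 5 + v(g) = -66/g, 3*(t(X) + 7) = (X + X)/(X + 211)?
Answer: -2490209523/645190 ≈ -3859.7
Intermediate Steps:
t(X) = -7 + 2*X/(3*(211 + X)) (t(X) = -7 + ((X + X)/(X + 211))/3 = -7 + ((2*X)/(211 + X))/3 = -7 + (2*X/(211 + X))/3 = -7 + 2*X/(3*(211 + X)))
v(g) = -5 - 66/g
((22168 - 1*10328) + 38053)/(t(-80) + v(127)) = ((22168 - 1*10328) + 38053)/((-4431 - 19*(-80))/(3*(211 - 80)) + (-5 - 66/127)) = ((22168 - 10328) + 38053)/((⅓)*(-4431 + 1520)/131 + (-5 - 66*1/127)) = (11840 + 38053)/((⅓)*(1/131)*(-2911) + (-5 - 66/127)) = 49893/(-2911/393 - 701/127) = 49893/(-645190/49911) = 49893*(-49911/645190) = -2490209523/645190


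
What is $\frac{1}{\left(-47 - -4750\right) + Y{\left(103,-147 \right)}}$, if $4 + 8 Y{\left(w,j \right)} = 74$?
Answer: $\frac{4}{18847} \approx 0.00021224$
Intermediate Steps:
$Y{\left(w,j \right)} = \frac{35}{4}$ ($Y{\left(w,j \right)} = - \frac{1}{2} + \frac{1}{8} \cdot 74 = - \frac{1}{2} + \frac{37}{4} = \frac{35}{4}$)
$\frac{1}{\left(-47 - -4750\right) + Y{\left(103,-147 \right)}} = \frac{1}{\left(-47 - -4750\right) + \frac{35}{4}} = \frac{1}{\left(-47 + 4750\right) + \frac{35}{4}} = \frac{1}{4703 + \frac{35}{4}} = \frac{1}{\frac{18847}{4}} = \frac{4}{18847}$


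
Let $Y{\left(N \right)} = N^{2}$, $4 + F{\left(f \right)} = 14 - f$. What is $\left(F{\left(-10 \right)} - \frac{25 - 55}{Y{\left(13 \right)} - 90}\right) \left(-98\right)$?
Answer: $- \frac{157780}{79} \approx -1997.2$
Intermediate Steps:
$F{\left(f \right)} = 10 - f$ ($F{\left(f \right)} = -4 - \left(-14 + f\right) = 10 - f$)
$\left(F{\left(-10 \right)} - \frac{25 - 55}{Y{\left(13 \right)} - 90}\right) \left(-98\right) = \left(\left(10 - -10\right) - \frac{25 - 55}{13^{2} - 90}\right) \left(-98\right) = \left(\left(10 + 10\right) - - \frac{30}{169 - 90}\right) \left(-98\right) = \left(20 - - \frac{30}{79}\right) \left(-98\right) = \left(20 + \frac{30}{79}\right) \left(-98\right) = \frac{1610}{79} \left(-98\right) = - \frac{157780}{79}$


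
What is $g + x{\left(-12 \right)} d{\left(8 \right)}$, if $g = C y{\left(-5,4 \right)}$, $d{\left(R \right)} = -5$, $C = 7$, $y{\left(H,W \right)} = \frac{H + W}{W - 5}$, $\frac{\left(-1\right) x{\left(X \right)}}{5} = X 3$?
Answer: $-893$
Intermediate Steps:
$x{\left(X \right)} = - 15 X$ ($x{\left(X \right)} = - 5 X 3 = - 5 \cdot 3 X = - 15 X$)
$y{\left(H,W \right)} = \frac{H + W}{-5 + W}$
$g = 7$ ($g = 7 \frac{-5 + 4}{-5 + 4} = 7 \frac{1}{-1} \left(-1\right) = 7 \left(\left(-1\right) \left(-1\right)\right) = 7 \cdot 1 = 7$)
$g + x{\left(-12 \right)} d{\left(8 \right)} = 7 + \left(-15\right) \left(-12\right) \left(-5\right) = 7 + 180 \left(-5\right) = 7 - 900 = -893$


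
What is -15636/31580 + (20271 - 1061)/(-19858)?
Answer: -114643936/78389455 ≈ -1.4625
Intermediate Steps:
-15636/31580 + (20271 - 1061)/(-19858) = -15636*1/31580 + 19210*(-1/19858) = -3909/7895 - 9605/9929 = -114643936/78389455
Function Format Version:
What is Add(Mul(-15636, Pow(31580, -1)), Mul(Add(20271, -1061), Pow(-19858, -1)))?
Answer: Rational(-114643936, 78389455) ≈ -1.4625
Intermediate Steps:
Add(Mul(-15636, Pow(31580, -1)), Mul(Add(20271, -1061), Pow(-19858, -1))) = Add(Mul(-15636, Rational(1, 31580)), Mul(19210, Rational(-1, 19858))) = Add(Rational(-3909, 7895), Rational(-9605, 9929)) = Rational(-114643936, 78389455)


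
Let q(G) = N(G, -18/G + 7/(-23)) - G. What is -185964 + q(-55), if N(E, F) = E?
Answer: -185964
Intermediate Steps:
q(G) = 0 (q(G) = G - G = 0)
-185964 + q(-55) = -185964 + 0 = -185964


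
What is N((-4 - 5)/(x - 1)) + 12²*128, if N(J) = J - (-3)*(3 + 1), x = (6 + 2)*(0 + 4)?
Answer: 571755/31 ≈ 18444.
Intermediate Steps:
x = 32 (x = 8*4 = 32)
N(J) = 12 + J (N(J) = J - (-3)*4 = J - 1*(-12) = J + 12 = 12 + J)
N((-4 - 5)/(x - 1)) + 12²*128 = (12 + (-4 - 5)/(32 - 1)) + 12²*128 = (12 - 9/31) + 144*128 = (12 - 9*1/31) + 18432 = (12 - 9/31) + 18432 = 363/31 + 18432 = 571755/31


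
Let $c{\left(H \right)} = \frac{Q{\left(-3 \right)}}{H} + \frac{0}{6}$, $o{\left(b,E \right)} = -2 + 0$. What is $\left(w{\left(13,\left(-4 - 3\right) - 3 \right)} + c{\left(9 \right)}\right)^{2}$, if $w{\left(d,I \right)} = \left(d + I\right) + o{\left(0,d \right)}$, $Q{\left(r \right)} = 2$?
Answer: $\frac{121}{81} \approx 1.4938$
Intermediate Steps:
$o{\left(b,E \right)} = -2$
$c{\left(H \right)} = \frac{2}{H}$ ($c{\left(H \right)} = \frac{2}{H} + \frac{0}{6} = \frac{2}{H} + 0 \cdot \frac{1}{6} = \frac{2}{H} + 0 = \frac{2}{H}$)
$w{\left(d,I \right)} = -2 + I + d$ ($w{\left(d,I \right)} = \left(d + I\right) - 2 = \left(I + d\right) - 2 = -2 + I + d$)
$\left(w{\left(13,\left(-4 - 3\right) - 3 \right)} + c{\left(9 \right)}\right)^{2} = \left(\left(-2 - 10 + 13\right) + \frac{2}{9}\right)^{2} = \left(1 + \frac{2}{9}\right)^{2} = \left(\frac{11}{9}\right)^{2} = \frac{121}{81}$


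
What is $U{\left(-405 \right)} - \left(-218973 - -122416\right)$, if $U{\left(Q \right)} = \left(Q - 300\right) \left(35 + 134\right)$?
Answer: $-22588$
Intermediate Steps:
$U{\left(Q \right)} = -50700 + 169 Q$ ($U{\left(Q \right)} = \left(-300 + Q\right) 169 = -50700 + 169 Q$)
$U{\left(-405 \right)} - \left(-218973 - -122416\right) = \left(-50700 + 169 \left(-405\right)\right) - \left(-218973 - -122416\right) = \left(-50700 - 68445\right) - \left(-218973 + 122416\right) = -119145 - -96557 = -119145 + 96557 = -22588$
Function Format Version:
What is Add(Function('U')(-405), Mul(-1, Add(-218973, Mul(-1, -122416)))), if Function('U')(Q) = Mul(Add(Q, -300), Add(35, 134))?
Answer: -22588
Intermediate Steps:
Function('U')(Q) = Add(-50700, Mul(169, Q)) (Function('U')(Q) = Mul(Add(-300, Q), 169) = Add(-50700, Mul(169, Q)))
Add(Function('U')(-405), Mul(-1, Add(-218973, Mul(-1, -122416)))) = Add(Add(-50700, Mul(169, -405)), Mul(-1, Add(-218973, Mul(-1, -122416)))) = Add(Add(-50700, -68445), Mul(-1, Add(-218973, 122416))) = Add(-119145, Mul(-1, -96557)) = Add(-119145, 96557) = -22588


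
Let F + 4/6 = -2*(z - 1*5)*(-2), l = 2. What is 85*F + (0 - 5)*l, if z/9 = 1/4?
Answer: -3005/3 ≈ -1001.7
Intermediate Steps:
z = 9/4 ≈ 2.2500
F = -35/3 (F = -⅔ - 2*(9/4 - 1*5)*(-2) = -⅔ - 2*(9/4 - 5)*(-2) = -⅔ - 2*(-11/4)*(-2) = -⅔ + (11/2)*(-2) = -⅔ - 11 = -35/3 ≈ -11.667)
85*F + (0 - 5)*l = 85*(-35/3) + (0 - 5)*2 = -2975/3 - 5*2 = -2975/3 - 10 = -3005/3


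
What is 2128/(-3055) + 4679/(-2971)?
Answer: -20616633/9076405 ≈ -2.2715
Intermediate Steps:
2128/(-3055) + 4679/(-2971) = 2128*(-1/3055) + 4679*(-1/2971) = -2128/3055 - 4679/2971 = -20616633/9076405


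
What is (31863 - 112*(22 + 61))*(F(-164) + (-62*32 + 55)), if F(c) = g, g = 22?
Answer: -43035269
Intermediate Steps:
F(c) = 22
(31863 - 112*(22 + 61))*(F(-164) + (-62*32 + 55)) = (31863 - 112*(22 + 61))*(22 + (-62*32 + 55)) = (31863 - 112*83)*(22 + (-1984 + 55)) = (31863 - 9296)*(22 - 1929) = 22567*(-1907) = -43035269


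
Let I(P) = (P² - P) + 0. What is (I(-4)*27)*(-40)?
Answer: -21600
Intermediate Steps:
I(P) = P² - P
(I(-4)*27)*(-40) = (-4*(-1 - 4)*27)*(-40) = (-4*(-5)*27)*(-40) = (20*27)*(-40) = 540*(-40) = -21600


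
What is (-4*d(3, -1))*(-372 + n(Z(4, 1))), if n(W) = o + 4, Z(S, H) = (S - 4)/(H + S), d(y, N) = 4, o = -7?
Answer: 6000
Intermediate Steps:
Z(S, H) = (-4 + S)/(H + S)
n(W) = -3 (n(W) = -7 + 4 = -3)
(-4*d(3, -1))*(-372 + n(Z(4, 1))) = (-4*4)*(-372 - 3) = -16*(-375) = 6000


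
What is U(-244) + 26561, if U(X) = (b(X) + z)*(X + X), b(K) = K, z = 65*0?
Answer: 145633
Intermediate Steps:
z = 0
U(X) = 2*X² (U(X) = (X + 0)*(X + X) = X*(2*X) = 2*X²)
U(-244) + 26561 = 2*(-244)² + 26561 = 2*59536 + 26561 = 119072 + 26561 = 145633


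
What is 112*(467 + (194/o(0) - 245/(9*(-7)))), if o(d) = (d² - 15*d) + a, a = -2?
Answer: 376880/9 ≈ 41876.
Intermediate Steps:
o(d) = -2 + d² - 15*d (o(d) = (d² - 15*d) - 2 = -2 + d² - 15*d)
112*(467 + (194/o(0) - 245/(9*(-7)))) = 112*(467 + (194/(-2 + 0² - 15*0) - 245/(9*(-7)))) = 112*(467 + (194/(-2 + 0 + 0) - 245/(-63))) = 112*(467 + (194/(-2) - 245*(-1/63))) = 112*(467 + (194*(-½) + 35/9)) = 112*(467 + (-97 + 35/9)) = 112*(467 - 838/9) = 112*(3365/9) = 376880/9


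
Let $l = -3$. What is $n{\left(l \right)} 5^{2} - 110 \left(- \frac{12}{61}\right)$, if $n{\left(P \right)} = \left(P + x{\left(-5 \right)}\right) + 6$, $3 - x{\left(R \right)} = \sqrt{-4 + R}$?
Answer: $\frac{10470}{61} - 75 i \approx 171.64 - 75.0 i$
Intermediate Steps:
$x{\left(R \right)} = 3 - \sqrt{-4 + R}$
$n{\left(P \right)} = 9 + P - 3 i$ ($n{\left(P \right)} = \left(P + \left(3 - \sqrt{-4 - 5}\right)\right) + 6 = \left(P + \left(3 - \sqrt{-9}\right)\right) + 6 = \left(P + \left(3 - 3 i\right)\right) + 6 = \left(3 + P - 3 i\right) + 6 = 9 + P - 3 i$)
$n{\left(l \right)} 5^{2} - 110 \left(- \frac{12}{61}\right) = \left(9 - 3 - 3 i\right) 5^{2} - 110 \left(- \frac{12}{61}\right) = \left(6 - 3 i\right) 25 - 110 \left(\left(-12\right) \frac{1}{61}\right) = \left(150 - 75 i\right) - - \frac{1320}{61} = \left(150 - 75 i\right) + \frac{1320}{61} = \frac{10470}{61} - 75 i$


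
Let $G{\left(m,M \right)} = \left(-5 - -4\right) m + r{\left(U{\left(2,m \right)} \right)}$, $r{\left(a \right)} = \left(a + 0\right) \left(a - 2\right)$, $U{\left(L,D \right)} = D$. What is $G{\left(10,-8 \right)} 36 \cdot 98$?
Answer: $246960$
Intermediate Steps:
$r{\left(a \right)} = a \left(-2 + a\right)$
$G{\left(m,M \right)} = - m + m \left(-2 + m\right)$ ($G{\left(m,M \right)} = \left(-5 - -4\right) m + m \left(-2 + m\right) = \left(-5 + 4\right) m + m \left(-2 + m\right) = - m + m \left(-2 + m\right)$)
$G{\left(10,-8 \right)} 36 \cdot 98 = 10 \left(-3 + 10\right) 36 \cdot 98 = 10 \cdot 7 \cdot 36 \cdot 98 = 70 \cdot 36 \cdot 98 = 2520 \cdot 98 = 246960$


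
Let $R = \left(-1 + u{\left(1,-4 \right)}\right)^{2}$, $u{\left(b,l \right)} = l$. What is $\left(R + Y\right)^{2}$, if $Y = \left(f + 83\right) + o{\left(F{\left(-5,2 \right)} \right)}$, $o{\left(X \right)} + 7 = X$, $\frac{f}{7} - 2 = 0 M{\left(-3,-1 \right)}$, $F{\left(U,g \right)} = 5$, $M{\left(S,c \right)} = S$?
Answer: $14400$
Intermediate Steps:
$f = 14$ ($f = 14 + 7 \cdot 0 \left(-3\right) = 14 + 7 \cdot 0 = 14 + 0 = 14$)
$o{\left(X \right)} = -7 + X$
$R = 25$ ($R = \left(-1 - 4\right)^{2} = \left(-5\right)^{2} = 25$)
$Y = 95$ ($Y = \left(14 + 83\right) + \left(-7 + 5\right) = 97 - 2 = 95$)
$\left(R + Y\right)^{2} = \left(25 + 95\right)^{2} = 120^{2} = 14400$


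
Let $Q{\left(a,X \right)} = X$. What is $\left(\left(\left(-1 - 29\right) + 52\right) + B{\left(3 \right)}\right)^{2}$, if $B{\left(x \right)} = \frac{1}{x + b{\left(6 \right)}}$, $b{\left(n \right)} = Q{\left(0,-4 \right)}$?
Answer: $441$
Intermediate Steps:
$b{\left(n \right)} = -4$
$B{\left(x \right)} = \frac{1}{-4 + x}$ ($B{\left(x \right)} = \frac{1}{x - 4} = \frac{1}{-4 + x}$)
$\left(\left(\left(-1 - 29\right) + 52\right) + B{\left(3 \right)}\right)^{2} = \left(\left(\left(-1 - 29\right) + 52\right) + \frac{1}{-4 + 3}\right)^{2} = \left(\left(-30 + 52\right) + \frac{1}{-1}\right)^{2} = \left(22 - 1\right)^{2} = 21^{2} = 441$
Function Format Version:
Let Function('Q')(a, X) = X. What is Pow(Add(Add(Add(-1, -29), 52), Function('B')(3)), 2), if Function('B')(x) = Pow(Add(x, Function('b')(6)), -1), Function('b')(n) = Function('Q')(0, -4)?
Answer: 441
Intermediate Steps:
Function('b')(n) = -4
Function('B')(x) = Pow(Add(-4, x), -1) (Function('B')(x) = Pow(Add(x, -4), -1) = Pow(Add(-4, x), -1))
Pow(Add(Add(Add(-1, -29), 52), Function('B')(3)), 2) = Pow(Add(Add(Add(-1, -29), 52), Pow(Add(-4, 3), -1)), 2) = Pow(Add(Add(-30, 52), Pow(-1, -1)), 2) = Pow(Add(22, -1), 2) = Pow(21, 2) = 441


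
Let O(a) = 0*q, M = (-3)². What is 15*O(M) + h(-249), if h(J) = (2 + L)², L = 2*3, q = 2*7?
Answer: 64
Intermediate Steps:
q = 14
L = 6
M = 9
h(J) = 64 (h(J) = (2 + 6)² = 8² = 64)
O(a) = 0 (O(a) = 0*14 = 0)
15*O(M) + h(-249) = 15*0 + 64 = 0 + 64 = 64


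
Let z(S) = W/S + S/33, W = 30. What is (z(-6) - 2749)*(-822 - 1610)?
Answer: 73679872/11 ≈ 6.6982e+6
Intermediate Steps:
z(S) = 30/S + S/33
(z(-6) - 2749)*(-822 - 1610) = ((30/(-6) + (1/33)*(-6)) - 2749)*(-822 - 1610) = ((30*(-⅙) - 2/11) - 2749)*(-2432) = ((-5 - 2/11) - 2749)*(-2432) = (-57/11 - 2749)*(-2432) = -30296/11*(-2432) = 73679872/11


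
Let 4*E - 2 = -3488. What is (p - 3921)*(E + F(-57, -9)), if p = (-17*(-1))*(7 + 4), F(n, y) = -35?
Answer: 3384871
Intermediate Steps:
E = -1743/2 (E = ½ + (¼)*(-3488) = ½ - 872 = -1743/2 ≈ -871.50)
p = 187 (p = 17*11 = 187)
(p - 3921)*(E + F(-57, -9)) = (187 - 3921)*(-1743/2 - 35) = -3734*(-1813/2) = 3384871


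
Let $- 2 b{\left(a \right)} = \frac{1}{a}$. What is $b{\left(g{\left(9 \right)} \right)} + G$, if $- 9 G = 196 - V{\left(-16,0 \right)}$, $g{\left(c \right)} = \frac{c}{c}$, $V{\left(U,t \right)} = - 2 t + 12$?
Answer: $- \frac{377}{18} \approx -20.944$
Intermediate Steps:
$V{\left(U,t \right)} = 12 - 2 t$
$g{\left(c \right)} = 1$
$b{\left(a \right)} = - \frac{1}{2 a}$
$G = - \frac{184}{9}$ ($G = - \frac{196 - \left(12 - 0\right)}{9} = - \frac{196 - \left(12 + 0\right)}{9} = - \frac{196 - 12}{9} = \left(- \frac{1}{9}\right) 184 = - \frac{184}{9} \approx -20.444$)
$b{\left(g{\left(9 \right)} \right)} + G = - \frac{1}{2 \cdot 1} - \frac{184}{9} = \left(- \frac{1}{2}\right) 1 - \frac{184}{9} = - \frac{1}{2} - \frac{184}{9} = - \frac{377}{18}$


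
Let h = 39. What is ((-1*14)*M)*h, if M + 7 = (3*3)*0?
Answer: 3822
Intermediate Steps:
M = -7 (M = -7 + (3*3)*0 = -7 + 9*0 = -7 + 0 = -7)
((-1*14)*M)*h = (-1*14*(-7))*39 = -14*(-7)*39 = 98*39 = 3822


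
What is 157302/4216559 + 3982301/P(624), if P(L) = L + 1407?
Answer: 16791926602621/8563831329 ≈ 1960.8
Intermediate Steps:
P(L) = 1407 + L
157302/4216559 + 3982301/P(624) = 157302/4216559 + 3982301/(1407 + 624) = 157302*(1/4216559) + 3982301/2031 = 157302/4216559 + 3982301*(1/2031) = 157302/4216559 + 3982301/2031 = 16791926602621/8563831329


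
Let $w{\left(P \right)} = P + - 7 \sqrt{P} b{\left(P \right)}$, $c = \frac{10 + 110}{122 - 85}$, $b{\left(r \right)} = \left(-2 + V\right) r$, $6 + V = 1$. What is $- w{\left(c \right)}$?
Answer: $- \frac{120}{37} - \frac{11760 \sqrt{1110}}{1369} \approx -289.44$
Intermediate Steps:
$V = -5$ ($V = -6 + 1 = -5$)
$b{\left(r \right)} = - 7 r$ ($b{\left(r \right)} = \left(-2 - 5\right) r = - 7 r$)
$c = \frac{120}{37} \approx 3.2432$
$w{\left(P \right)} = P + 49 P^{\frac{3}{2}}$ ($w{\left(P \right)} = P + - 7 \sqrt{P} \left(- 7 P\right) = P + 49 P^{\frac{3}{2}}$)
$- w{\left(c \right)} = - (\frac{120}{37} + 49 \left(\frac{120}{37}\right)^{\frac{3}{2}}) = - (\frac{120}{37} + 49 \frac{240 \sqrt{1110}}{1369}) = - (\frac{120}{37} + \frac{11760 \sqrt{1110}}{1369}) = - \frac{120}{37} - \frac{11760 \sqrt{1110}}{1369}$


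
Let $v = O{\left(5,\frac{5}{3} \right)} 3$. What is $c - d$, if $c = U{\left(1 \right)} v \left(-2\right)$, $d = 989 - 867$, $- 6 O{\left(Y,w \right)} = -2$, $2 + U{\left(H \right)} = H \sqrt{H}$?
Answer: $-120$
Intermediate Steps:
$U{\left(H \right)} = -2 + H^{\frac{3}{2}}$ ($U{\left(H \right)} = -2 + H \sqrt{H} = -2 + H^{\frac{3}{2}}$)
$O{\left(Y,w \right)} = \frac{1}{3}$ ($O{\left(Y,w \right)} = \left(- \frac{1}{6}\right) \left(-2\right) = \frac{1}{3}$)
$d = 122$ ($d = 989 - 867 = 122$)
$v = 1$ ($v = \frac{1}{3} \cdot 3 = 1$)
$c = 2$ ($c = \left(-2 + 1^{\frac{3}{2}}\right) 1 \left(-2\right) = \left(-2 + 1\right) 1 \left(-2\right) = \left(-1\right) 1 \left(-2\right) = \left(-1\right) \left(-2\right) = 2$)
$c - d = 2 - 122 = -120$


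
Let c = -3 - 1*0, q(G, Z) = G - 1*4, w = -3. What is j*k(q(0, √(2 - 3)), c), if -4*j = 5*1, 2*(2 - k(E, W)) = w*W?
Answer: 25/8 ≈ 3.1250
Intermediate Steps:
q(G, Z) = -4 + G (q(G, Z) = G - 4 = -4 + G)
c = -3 (c = -3 + 0 = -3)
k(E, W) = 2 + 3*W/2 (k(E, W) = 2 - (-3)*W/2 = 2 + 3*W/2)
j = -5/4 ≈ -1.2500
j*k(q(0, √(2 - 3)), c) = -5*(2 + (3/2)*(-3))/4 = -5*(2 - 9/2)/4 = -5/4*(-5/2) = 25/8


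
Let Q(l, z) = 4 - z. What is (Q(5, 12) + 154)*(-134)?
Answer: -19564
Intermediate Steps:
(Q(5, 12) + 154)*(-134) = ((4 - 1*12) + 154)*(-134) = ((4 - 12) + 154)*(-134) = (-8 + 154)*(-134) = 146*(-134) = -19564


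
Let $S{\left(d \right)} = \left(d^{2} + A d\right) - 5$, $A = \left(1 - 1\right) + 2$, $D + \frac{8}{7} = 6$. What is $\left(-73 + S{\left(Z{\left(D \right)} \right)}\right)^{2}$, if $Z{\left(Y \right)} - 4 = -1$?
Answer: $3969$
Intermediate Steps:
$D = \frac{34}{7}$ ($D = - \frac{8}{7} + 6 = \frac{34}{7} \approx 4.8571$)
$A = 2$ ($A = 0 + 2 = 2$)
$Z{\left(Y \right)} = 3$ ($Z{\left(Y \right)} = 4 - 1 = 3$)
$S{\left(d \right)} = -5 + d^{2} + 2 d$ ($S{\left(d \right)} = \left(d^{2} + 2 d\right) - 5 = -5 + d^{2} + 2 d$)
$\left(-73 + S{\left(Z{\left(D \right)} \right)}\right)^{2} = \left(-73 + \left(-5 + 3^{2} + 2 \cdot 3\right)\right)^{2} = \left(-73 + \left(-5 + 9 + 6\right)\right)^{2} = \left(-73 + 10\right)^{2} = \left(-63\right)^{2} = 3969$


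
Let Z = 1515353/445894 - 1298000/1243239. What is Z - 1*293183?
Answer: -162525514913953511/554352810666 ≈ -2.9318e+5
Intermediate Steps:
Z = 1305175536367/554352810666 (Z = 1515353*(1/445894) - 1298000*1/1243239 = 1515353/445894 - 1298000/1243239 = 1305175536367/554352810666 ≈ 2.3544)
Z - 1*293183 = 1305175536367/554352810666 - 1*293183 = 1305175536367/554352810666 - 293183 = -162525514913953511/554352810666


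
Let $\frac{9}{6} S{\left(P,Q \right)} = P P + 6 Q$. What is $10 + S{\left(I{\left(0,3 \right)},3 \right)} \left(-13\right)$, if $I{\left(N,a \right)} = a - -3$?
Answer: $-458$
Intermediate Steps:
$I{\left(N,a \right)} = 3 + a$ ($I{\left(N,a \right)} = a + 3 = 3 + a$)
$S{\left(P,Q \right)} = 4 Q + \frac{2 P^{2}}{3}$ ($S{\left(P,Q \right)} = \frac{2 \left(P P + 6 Q\right)}{3} = \frac{2 \left(P^{2} + 6 Q\right)}{3} = 4 Q + \frac{2 P^{2}}{3}$)
$10 + S{\left(I{\left(0,3 \right)},3 \right)} \left(-13\right) = 10 + \left(4 \cdot 3 + \frac{2 \left(3 + 3\right)^{2}}{3}\right) \left(-13\right) = 10 + \left(12 + \frac{2 \cdot 6^{2}}{3}\right) \left(-13\right) = 10 + \left(12 + \frac{2}{3} \cdot 36\right) \left(-13\right) = 10 + \left(12 + 24\right) \left(-13\right) = 10 + 36 \left(-13\right) = 10 - 468 = -458$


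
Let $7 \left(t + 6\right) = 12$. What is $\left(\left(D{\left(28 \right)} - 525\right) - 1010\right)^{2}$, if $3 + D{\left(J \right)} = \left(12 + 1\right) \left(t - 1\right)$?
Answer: $\frac{126495009}{49} \approx 2.5815 \cdot 10^{6}$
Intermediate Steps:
$t = - \frac{30}{7}$ ($t = -6 + \frac{1}{7} \cdot 12 = -6 + \frac{12}{7} = - \frac{30}{7} \approx -4.2857$)
$D{\left(J \right)} = - \frac{502}{7}$ ($D{\left(J \right)} = -3 + \left(12 + 1\right) \left(- \frac{30}{7} - 1\right) = -3 + 13 \left(- \frac{37}{7}\right) = -3 - \frac{481}{7} = - \frac{502}{7}$)
$\left(\left(D{\left(28 \right)} - 525\right) - 1010\right)^{2} = \left(\left(- \frac{502}{7} - 525\right) - 1010\right)^{2} = \left(- \frac{4177}{7} - 1010\right)^{2} = \left(- \frac{11247}{7}\right)^{2} = \frac{126495009}{49}$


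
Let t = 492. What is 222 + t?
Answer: 714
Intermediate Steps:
222 + t = 222 + 492 = 714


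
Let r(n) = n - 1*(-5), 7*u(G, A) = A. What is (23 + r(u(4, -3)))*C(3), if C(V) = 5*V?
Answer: 2895/7 ≈ 413.57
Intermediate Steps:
u(G, A) = A/7
r(n) = 5 + n (r(n) = n + 5 = 5 + n)
(23 + r(u(4, -3)))*C(3) = (23 + (5 + (⅐)*(-3)))*(5*3) = (23 + (5 - 3/7))*15 = (23 + 32/7)*15 = (193/7)*15 = 2895/7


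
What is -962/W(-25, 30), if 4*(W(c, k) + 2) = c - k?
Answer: 3848/63 ≈ 61.079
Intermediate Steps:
W(c, k) = -2 - k/4 + c/4 (W(c, k) = -2 + (c - k)/4 = -2 + (-k/4 + c/4) = -2 - k/4 + c/4)
-962/W(-25, 30) = -962/(-2 - 1/4*30 + (1/4)*(-25)) = -962/(-2 - 15/2 - 25/4) = -962/(-63/4) = -962*(-4/63) = 3848/63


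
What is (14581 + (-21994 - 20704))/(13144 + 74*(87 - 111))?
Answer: -28117/11368 ≈ -2.4733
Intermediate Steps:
(14581 + (-21994 - 20704))/(13144 + 74*(87 - 111)) = (14581 - 42698)/(13144 + 74*(-24)) = -28117/(13144 - 1776) = -28117/11368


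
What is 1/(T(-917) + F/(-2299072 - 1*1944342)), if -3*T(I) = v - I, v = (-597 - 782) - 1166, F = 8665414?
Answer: 6365121/3441140875 ≈ 0.0018497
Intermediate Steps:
v = -2545 (v = -1379 - 1166 = -2545)
T(I) = 2545/3 + I/3 (T(I) = -(-2545 - I)/3 = 2545/3 + I/3)
1/(T(-917) + F/(-2299072 - 1*1944342)) = 1/((2545/3 + (⅓)*(-917)) + 8665414/(-2299072 - 1*1944342)) = 1/((2545/3 - 917/3) + 8665414/(-2299072 - 1944342)) = 1/(1628/3 + 8665414/(-4243414)) = 1/(1628/3 + 8665414*(-1/4243414)) = 1/(1628/3 - 4332707/2121707) = 1/(3441140875/6365121) = 6365121/3441140875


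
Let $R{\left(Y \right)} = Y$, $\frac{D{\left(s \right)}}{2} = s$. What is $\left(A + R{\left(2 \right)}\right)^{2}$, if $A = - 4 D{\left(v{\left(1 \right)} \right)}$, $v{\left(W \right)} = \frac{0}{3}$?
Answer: $4$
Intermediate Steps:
$v{\left(W \right)} = 0$ ($v{\left(W \right)} = 0 \cdot \frac{1}{3} = 0$)
$D{\left(s \right)} = 2 s$
$A = 0$ ($A = - 4 \cdot 2 \cdot 0 = \left(-4\right) 0 = 0$)
$\left(A + R{\left(2 \right)}\right)^{2} = \left(0 + 2\right)^{2} = 2^{2} = 4$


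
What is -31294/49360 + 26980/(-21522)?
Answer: -501310567/265581480 ≈ -1.8876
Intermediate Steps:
-31294/49360 + 26980/(-21522) = -31294*1/49360 + 26980*(-1/21522) = -15647/24680 - 13490/10761 = -501310567/265581480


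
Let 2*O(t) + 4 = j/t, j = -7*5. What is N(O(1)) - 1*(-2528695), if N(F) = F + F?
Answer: 2528656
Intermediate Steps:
j = -35
O(t) = -2 - 35/(2*t) (O(t) = -2 + (-35/t)/2 = -2 - 35/(2*t))
N(F) = 2*F
N(O(1)) - 1*(-2528695) = 2*(-2 - 35/2/1) - 1*(-2528695) = 2*(-2 - 35/2*1) + 2528695 = 2*(-2 - 35/2) + 2528695 = 2*(-39/2) + 2528695 = -39 + 2528695 = 2528656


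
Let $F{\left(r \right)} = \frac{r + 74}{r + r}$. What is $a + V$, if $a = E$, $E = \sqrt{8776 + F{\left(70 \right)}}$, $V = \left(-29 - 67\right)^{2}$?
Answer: $9216 + \frac{2 \sqrt{2687965}}{35} \approx 9309.7$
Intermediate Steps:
$F{\left(r \right)} = \frac{74 + r}{2 r}$
$V = 9216$ ($V = \left(-29 - 67\right)^{2} = \left(-96\right)^{2} = 9216$)
$E = \frac{2 \sqrt{2687965}}{35}$ ($E = \sqrt{8776 + \frac{74 + 70}{2 \cdot 70}} = \sqrt{8776 + \frac{1}{2} \cdot \frac{1}{70} \cdot 144} = \sqrt{8776 + \frac{36}{35}} = \sqrt{\frac{307196}{35}} = \frac{2 \sqrt{2687965}}{35} \approx 93.686$)
$a = \frac{2 \sqrt{2687965}}{35} \approx 93.686$
$a + V = \frac{2 \sqrt{2687965}}{35} + 9216 = 9216 + \frac{2 \sqrt{2687965}}{35}$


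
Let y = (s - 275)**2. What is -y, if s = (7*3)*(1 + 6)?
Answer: -16384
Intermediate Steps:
s = 147 (s = 21*7 = 147)
y = 16384 (y = (147 - 275)**2 = (-128)**2 = 16384)
-y = -1*16384 = -16384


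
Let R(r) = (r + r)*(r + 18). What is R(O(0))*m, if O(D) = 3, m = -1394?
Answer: -175644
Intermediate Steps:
R(r) = 2*r*(18 + r) (R(r) = (2*r)*(18 + r) = 2*r*(18 + r))
R(O(0))*m = (2*3*(18 + 3))*(-1394) = (2*3*21)*(-1394) = 126*(-1394) = -175644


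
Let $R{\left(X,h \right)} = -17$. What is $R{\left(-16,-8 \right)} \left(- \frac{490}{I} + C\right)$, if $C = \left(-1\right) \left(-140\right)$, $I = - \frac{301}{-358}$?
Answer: $\frac{323680}{43} \approx 7527.4$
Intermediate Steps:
$I = \frac{301}{358}$ ($I = \left(-301\right) \left(- \frac{1}{358}\right) = \frac{301}{358} \approx 0.84078$)
$C = 140$
$R{\left(-16,-8 \right)} \left(- \frac{490}{I} + C\right) = - 17 \left(- \frac{490}{\frac{301}{358}} + 140\right) = - 17 \left(\left(-490\right) \frac{358}{301} + 140\right) = - 17 \left(- \frac{25060}{43} + 140\right) = \left(-17\right) \left(- \frac{19040}{43}\right) = \frac{323680}{43}$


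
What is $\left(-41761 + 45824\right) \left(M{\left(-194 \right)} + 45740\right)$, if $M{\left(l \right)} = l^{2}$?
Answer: $338756688$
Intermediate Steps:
$\left(-41761 + 45824\right) \left(M{\left(-194 \right)} + 45740\right) = \left(-41761 + 45824\right) \left(\left(-194\right)^{2} + 45740\right) = 4063 \left(37636 + 45740\right) = 4063 \cdot 83376 = 338756688$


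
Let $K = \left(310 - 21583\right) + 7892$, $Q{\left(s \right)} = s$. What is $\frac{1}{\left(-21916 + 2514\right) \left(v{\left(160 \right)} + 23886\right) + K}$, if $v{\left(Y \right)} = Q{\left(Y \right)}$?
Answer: $- \frac{1}{466553873} \approx -2.1434 \cdot 10^{-9}$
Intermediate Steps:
$v{\left(Y \right)} = Y$
$K = -13381$ ($K = -21273 + 7892 = -13381$)
$\frac{1}{\left(-21916 + 2514\right) \left(v{\left(160 \right)} + 23886\right) + K} = \frac{1}{\left(-21916 + 2514\right) \left(160 + 23886\right) - 13381} = \frac{1}{\left(-19402\right) 24046 - 13381} = \frac{1}{-466540492 - 13381} = \frac{1}{-466553873} = - \frac{1}{466553873}$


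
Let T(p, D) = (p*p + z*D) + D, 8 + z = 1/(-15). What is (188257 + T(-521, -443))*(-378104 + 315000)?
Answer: -438094976512/15 ≈ -2.9206e+10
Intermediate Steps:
z = -121/15 (z = -8 + 1/(-15) = -8 - 1/15 = -121/15 ≈ -8.0667)
T(p, D) = p² - 106*D/15 (T(p, D) = (p*p - 121*D/15) + D = (p² - 121*D/15) + D = p² - 106*D/15)
(188257 + T(-521, -443))*(-378104 + 315000) = (188257 + ((-521)² - 106/15*(-443)))*(-378104 + 315000) = (188257 + (271441 + 46958/15))*(-63104) = (188257 + 4118573/15)*(-63104) = (6942428/15)*(-63104) = -438094976512/15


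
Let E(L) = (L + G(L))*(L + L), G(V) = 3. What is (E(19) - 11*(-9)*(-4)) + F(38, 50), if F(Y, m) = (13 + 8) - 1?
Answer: 460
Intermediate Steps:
F(Y, m) = 20 (F(Y, m) = 21 - 1 = 20)
E(L) = 2*L*(3 + L) (E(L) = (L + 3)*(L + L) = (3 + L)*(2*L) = 2*L*(3 + L))
(E(19) - 11*(-9)*(-4)) + F(38, 50) = (2*19*(3 + 19) - 11*(-9)*(-4)) + 20 = (2*19*22 + 99*(-4)) + 20 = (836 - 396) + 20 = 440 + 20 = 460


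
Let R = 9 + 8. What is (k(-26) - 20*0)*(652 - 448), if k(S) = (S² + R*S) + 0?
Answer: 47736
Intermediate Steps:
R = 17
k(S) = S² + 17*S (k(S) = (S² + 17*S) + 0 = S² + 17*S)
(k(-26) - 20*0)*(652 - 448) = (-26*(17 - 26) - 20*0)*(652 - 448) = (-26*(-9) + 0)*204 = (234 + 0)*204 = 234*204 = 47736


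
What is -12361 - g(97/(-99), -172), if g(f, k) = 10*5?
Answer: -12411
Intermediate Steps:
g(f, k) = 50
-12361 - g(97/(-99), -172) = -12361 - 1*50 = -12361 - 50 = -12411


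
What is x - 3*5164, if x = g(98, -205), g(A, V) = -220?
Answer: -15712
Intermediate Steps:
x = -220
x - 3*5164 = -220 - 3*5164 = -220 - 15492 = -15712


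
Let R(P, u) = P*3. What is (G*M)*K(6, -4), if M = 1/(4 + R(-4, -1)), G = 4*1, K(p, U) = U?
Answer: 2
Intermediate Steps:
G = 4
R(P, u) = 3*P
M = -1/8 (M = 1/(4 + 3*(-4)) = 1/(4 - 12) = 1/(-8) = -1/8 ≈ -0.12500)
(G*M)*K(6, -4) = (4*(-1/8))*(-4) = -1/2*(-4) = 2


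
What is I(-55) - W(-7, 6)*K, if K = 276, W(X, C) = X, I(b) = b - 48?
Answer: 1829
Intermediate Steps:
I(b) = -48 + b
I(-55) - W(-7, 6)*K = (-48 - 55) - (-7)*276 = -103 - 1*(-1932) = -103 + 1932 = 1829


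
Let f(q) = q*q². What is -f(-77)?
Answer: 456533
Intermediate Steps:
f(q) = q³
-f(-77) = -1*(-77)³ = -1*(-456533) = 456533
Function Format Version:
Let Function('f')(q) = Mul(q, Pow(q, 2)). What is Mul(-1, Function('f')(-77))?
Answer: 456533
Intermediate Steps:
Function('f')(q) = Pow(q, 3)
Mul(-1, Function('f')(-77)) = Mul(-1, Pow(-77, 3)) = Mul(-1, -456533) = 456533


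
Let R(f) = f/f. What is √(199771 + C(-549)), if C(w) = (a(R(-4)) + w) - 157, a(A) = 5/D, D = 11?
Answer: 2*√6021730/11 ≈ 446.17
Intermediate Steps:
R(f) = 1
a(A) = 5/11
C(w) = -1722/11 + w (C(w) = (5/11 + w) - 157 = -1722/11 + w)
√(199771 + C(-549)) = √(199771 + (-1722/11 - 549)) = √(199771 - 7761/11) = √(2189720/11) = 2*√6021730/11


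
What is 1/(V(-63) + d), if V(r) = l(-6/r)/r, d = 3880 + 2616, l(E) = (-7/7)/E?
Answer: 6/38977 ≈ 0.00015394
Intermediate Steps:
l(E) = -1/E (l(E) = (-7*1/7)/E = -1/E)
d = 6496
V(r) = 1/6 (V(r) = (-1/((-6/r)))/r = (-(-1)*r/6)/r = (r/6)/r = 1/6)
1/(V(-63) + d) = 1/(1/6 + 6496) = 1/(38977/6) = 6/38977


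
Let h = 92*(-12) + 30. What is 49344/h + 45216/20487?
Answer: -53463808/1222391 ≈ -43.737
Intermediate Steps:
h = -1074 (h = -1104 + 30 = -1074)
49344/h + 45216/20487 = 49344/(-1074) + 45216/20487 = 49344*(-1/1074) + 45216*(1/20487) = -8224/179 + 15072/6829 = -53463808/1222391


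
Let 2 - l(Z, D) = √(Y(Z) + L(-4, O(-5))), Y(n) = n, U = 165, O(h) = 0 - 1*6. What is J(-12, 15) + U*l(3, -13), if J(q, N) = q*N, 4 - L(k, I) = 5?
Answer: 150 - 165*√2 ≈ -83.345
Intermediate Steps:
O(h) = -6 (O(h) = 0 - 6 = -6)
L(k, I) = -1 (L(k, I) = 4 - 1*5 = 4 - 5 = -1)
J(q, N) = N*q
l(Z, D) = 2 - √(-1 + Z) (l(Z, D) = 2 - √(Z - 1) = 2 - √(-1 + Z))
J(-12, 15) + U*l(3, -13) = 15*(-12) + 165*(2 - √(-1 + 3)) = -180 + 165*(2 - √2) = -180 + (330 - 165*√2) = 150 - 165*√2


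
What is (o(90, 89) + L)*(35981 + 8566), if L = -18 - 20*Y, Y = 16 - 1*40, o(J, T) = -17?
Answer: 19823415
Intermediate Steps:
Y = -24 (Y = 16 - 40 = -24)
L = 462 (L = -18 - 20*(-24) = -18 + 480 = 462)
(o(90, 89) + L)*(35981 + 8566) = (-17 + 462)*(35981 + 8566) = 445*44547 = 19823415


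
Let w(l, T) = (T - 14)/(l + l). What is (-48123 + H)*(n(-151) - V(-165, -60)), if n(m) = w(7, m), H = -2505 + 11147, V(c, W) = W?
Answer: -26649675/14 ≈ -1.9035e+6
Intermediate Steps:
w(l, T) = (-14 + T)/(2*l) (w(l, T) = (-14 + T)/((2*l)) = (-14 + T)*(1/(2*l)) = (-14 + T)/(2*l))
H = 8642
n(m) = -1 + m/14 (n(m) = (½)*(-14 + m)/7 = (½)*(⅐)*(-14 + m) = -1 + m/14)
(-48123 + H)*(n(-151) - V(-165, -60)) = (-48123 + 8642)*((-1 + (1/14)*(-151)) - 1*(-60)) = -39481*((-1 - 151/14) + 60) = -39481*(-165/14 + 60) = -39481*675/14 = -26649675/14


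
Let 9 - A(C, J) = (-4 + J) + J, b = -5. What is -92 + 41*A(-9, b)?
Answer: 851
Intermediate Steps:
A(C, J) = 13 - 2*J (A(C, J) = 9 - ((-4 + J) + J) = 9 - (-4 + 2*J) = 9 + (4 - 2*J) = 13 - 2*J)
-92 + 41*A(-9, b) = -92 + 41*(13 - 2*(-5)) = -92 + 41*(13 + 10) = -92 + 41*23 = -92 + 943 = 851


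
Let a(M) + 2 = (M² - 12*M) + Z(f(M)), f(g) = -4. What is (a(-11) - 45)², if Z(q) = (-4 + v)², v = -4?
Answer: 72900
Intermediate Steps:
Z(q) = 64 (Z(q) = (-4 - 4)² = (-8)² = 64)
a(M) = 62 + M² - 12*M (a(M) = -2 + ((M² - 12*M) + 64) = -2 + (64 + M² - 12*M) = 62 + M² - 12*M)
(a(-11) - 45)² = ((62 + (-11)² - 12*(-11)) - 45)² = ((62 + 121 + 132) - 45)² = (315 - 45)² = 270² = 72900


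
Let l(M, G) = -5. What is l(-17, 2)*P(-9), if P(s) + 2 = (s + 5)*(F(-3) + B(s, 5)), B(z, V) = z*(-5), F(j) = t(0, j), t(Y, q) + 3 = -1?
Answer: 830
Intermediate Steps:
t(Y, q) = -4 (t(Y, q) = -3 - 1 = -4)
F(j) = -4
B(z, V) = -5*z
P(s) = -2 + (-4 - 5*s)*(5 + s) (P(s) = -2 + (s + 5)*(-4 - 5*s) = -2 + (5 + s)*(-4 - 5*s) = -2 + (-4 - 5*s)*(5 + s))
l(-17, 2)*P(-9) = -5*(-22 - 29*(-9) - 5*(-9)²) = -5*(-22 + 261 - 5*81) = -5*(-22 + 261 - 405) = -5*(-166) = 830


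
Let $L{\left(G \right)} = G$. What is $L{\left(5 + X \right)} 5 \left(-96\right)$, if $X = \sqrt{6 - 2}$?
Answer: $-3360$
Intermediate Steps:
$X = 2$ ($X = \sqrt{4} = 2$)
$L{\left(5 + X \right)} 5 \left(-96\right) = \left(5 + 2\right) 5 \left(-96\right) = 7 \cdot 5 \left(-96\right) = 35 \left(-96\right) = -3360$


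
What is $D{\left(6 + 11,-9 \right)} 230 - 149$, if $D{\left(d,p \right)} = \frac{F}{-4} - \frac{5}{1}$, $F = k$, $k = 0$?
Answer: $-1299$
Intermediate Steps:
$F = 0$
$D{\left(d,p \right)} = -5$ ($D{\left(d,p \right)} = \frac{0}{-4} - \frac{5}{1} = 0 \left(- \frac{1}{4}\right) - 5 = 0 - 5 = -5$)
$D{\left(6 + 11,-9 \right)} 230 - 149 = \left(-5\right) 230 - 149 = -1150 - 149 = -1299$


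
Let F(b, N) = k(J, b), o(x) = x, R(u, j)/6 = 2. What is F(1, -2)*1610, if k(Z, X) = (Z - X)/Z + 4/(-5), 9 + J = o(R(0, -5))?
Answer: -644/3 ≈ -214.67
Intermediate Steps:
R(u, j) = 12 (R(u, j) = 6*2 = 12)
J = 3 (J = -9 + 12 = 3)
k(Z, X) = -⅘ + (Z - X)/Z (k(Z, X) = (Z - X)/Z + 4*(-⅕) = (Z - X)/Z - ⅘ = -⅘ + (Z - X)/Z)
F(b, N) = ⅕ - b/3 (F(b, N) = (-b + (⅕)*3)/3 = (-b + ⅗)/3 = (⅗ - b)/3 = ⅕ - b/3)
F(1, -2)*1610 = (⅕ - ⅓*1)*1610 = (⅕ - ⅓)*1610 = -2/15*1610 = -644/3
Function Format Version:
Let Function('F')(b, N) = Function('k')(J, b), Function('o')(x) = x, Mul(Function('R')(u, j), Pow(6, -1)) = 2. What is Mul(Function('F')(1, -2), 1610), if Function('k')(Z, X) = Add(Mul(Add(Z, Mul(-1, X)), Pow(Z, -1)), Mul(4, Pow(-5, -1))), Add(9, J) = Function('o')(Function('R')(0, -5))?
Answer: Rational(-644, 3) ≈ -214.67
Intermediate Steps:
Function('R')(u, j) = 12 (Function('R')(u, j) = Mul(6, 2) = 12)
J = 3 (J = Add(-9, 12) = 3)
Function('k')(Z, X) = Add(Rational(-4, 5), Mul(Pow(Z, -1), Add(Z, Mul(-1, X)))) (Function('k')(Z, X) = Add(Mul(Pow(Z, -1), Add(Z, Mul(-1, X))), Mul(4, Rational(-1, 5))) = Add(Mul(Pow(Z, -1), Add(Z, Mul(-1, X))), Rational(-4, 5)) = Add(Rational(-4, 5), Mul(Pow(Z, -1), Add(Z, Mul(-1, X)))))
Function('F')(b, N) = Add(Rational(1, 5), Mul(Rational(-1, 3), b)) (Function('F')(b, N) = Mul(Pow(3, -1), Add(Mul(-1, b), Mul(Rational(1, 5), 3))) = Mul(Rational(1, 3), Add(Mul(-1, b), Rational(3, 5))) = Mul(Rational(1, 3), Add(Rational(3, 5), Mul(-1, b))) = Add(Rational(1, 5), Mul(Rational(-1, 3), b)))
Mul(Function('F')(1, -2), 1610) = Mul(Add(Rational(1, 5), Mul(Rational(-1, 3), 1)), 1610) = Mul(Add(Rational(1, 5), Rational(-1, 3)), 1610) = Mul(Rational(-2, 15), 1610) = Rational(-644, 3)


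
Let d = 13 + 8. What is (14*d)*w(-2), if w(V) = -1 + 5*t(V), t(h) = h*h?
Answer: 5586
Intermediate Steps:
t(h) = h²
w(V) = -1 + 5*V²
d = 21
(14*d)*w(-2) = (14*21)*(-1 + 5*(-2)²) = 294*(-1 + 5*4) = 294*(-1 + 20) = 294*19 = 5586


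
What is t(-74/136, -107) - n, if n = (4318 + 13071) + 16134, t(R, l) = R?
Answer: -2279601/68 ≈ -33524.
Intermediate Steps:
n = 33523 (n = 17389 + 16134 = 33523)
t(-74/136, -107) - n = -74/136 - 1*33523 = -74*1/136 - 33523 = -37/68 - 33523 = -2279601/68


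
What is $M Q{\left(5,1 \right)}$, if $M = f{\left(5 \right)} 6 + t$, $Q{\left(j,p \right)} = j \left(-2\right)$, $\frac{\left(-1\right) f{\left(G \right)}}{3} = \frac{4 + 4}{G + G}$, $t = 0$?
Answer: $144$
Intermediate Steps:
$f{\left(G \right)} = - \frac{12}{G}$ ($f{\left(G \right)} = - 3 \frac{4 + 4}{G + G} = - 3 \frac{8}{2 G} = - 3 \cdot 8 \frac{1}{2 G} = - 3 \frac{4}{G} = - \frac{12}{G}$)
$Q{\left(j,p \right)} = - 2 j$
$M = - \frac{72}{5}$ ($M = - \frac{12}{5} \cdot 6 + 0 = \left(-12\right) \frac{1}{5} \cdot 6 + 0 = \left(- \frac{12}{5}\right) 6 + 0 = - \frac{72}{5} + 0 = - \frac{72}{5} \approx -14.4$)
$M Q{\left(5,1 \right)} = - \frac{72 \left(\left(-2\right) 5\right)}{5} = \left(- \frac{72}{5}\right) \left(-10\right) = 144$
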